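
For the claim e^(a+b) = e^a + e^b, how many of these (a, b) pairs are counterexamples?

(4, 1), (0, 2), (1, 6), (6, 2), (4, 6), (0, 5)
6

Testing each pair:
(4, 1): LHS = e^5 ≈ 148.4, RHS = e + e^4 ≈ 57.32 → counterexample
(0, 2): LHS = e^2 ≈ 7.389, RHS = 1 + e^2 ≈ 8.389 → counterexample
(1, 6): LHS = e^7 ≈ 1097, RHS = e + e^6 ≈ 406.1 → counterexample
(6, 2): LHS = e^8 ≈ 2981, RHS = e^2 + e^6 ≈ 410.8 → counterexample
(4, 6): LHS = e^10 ≈ 22026.5, RHS = e^4 + e^6 ≈ 458 → counterexample
(0, 5): LHS = e^5 ≈ 148.4, RHS = 1 + e^5 ≈ 149.4 → counterexample

That makes 6 counterexamples.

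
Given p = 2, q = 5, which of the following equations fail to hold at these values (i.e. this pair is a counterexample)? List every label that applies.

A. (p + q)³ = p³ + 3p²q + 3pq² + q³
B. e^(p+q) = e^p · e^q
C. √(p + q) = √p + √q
Evaluating each claim at the given values:
A. LHS = 343, RHS = 343 → holds here (LHS = RHS)
B. LHS = e^7 ≈ 1097, RHS = e^7 ≈ 1097 → holds here (LHS = RHS)
C. LHS = √(7) ≈ 2.646, RHS = √(2) + √(5) ≈ 3.65 → fails here (LHS ≠ RHS)

Answer: C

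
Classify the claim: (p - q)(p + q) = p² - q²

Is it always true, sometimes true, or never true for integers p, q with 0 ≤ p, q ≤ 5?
Always true

The identity holds for every pair in the range. For instance at (p, q) = (1, 3): both sides equal -8.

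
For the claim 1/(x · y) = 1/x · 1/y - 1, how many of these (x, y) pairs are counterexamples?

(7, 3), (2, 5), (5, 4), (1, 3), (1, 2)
5

Testing each pair:
(7, 3): LHS = 1/21, RHS = -20/21 → counterexample
(2, 5): LHS = 1/10, RHS = -9/10 → counterexample
(5, 4): LHS = 1/20, RHS = -19/20 → counterexample
(1, 3): LHS = 1/3, RHS = -2/3 → counterexample
(1, 2): LHS = 1/2, RHS = -1/2 → counterexample

That makes 5 counterexamples.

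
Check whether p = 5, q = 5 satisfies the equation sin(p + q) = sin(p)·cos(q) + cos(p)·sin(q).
Substituting p = 5, q = 5:

LHS = sin(5 + 5) = sin(10) ≈ -0.544
RHS = sin(5)·cos(5) + cos(5)·sin(5) = 2·sin(5)·cos(5) ≈ -0.544

LHS = RHS, so the equation holds at this point.

Answer: Holds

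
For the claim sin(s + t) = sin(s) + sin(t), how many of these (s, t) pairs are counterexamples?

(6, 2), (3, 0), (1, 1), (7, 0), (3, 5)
3

Testing each pair:
(6, 2): LHS = sin(8) ≈ 0.9894, RHS = sin(6) + sin(2) ≈ 0.6299 → counterexample
(3, 0): LHS = sin(3) ≈ 0.1411, RHS = sin(3) ≈ 0.1411 → satisfies claim
(1, 1): LHS = sin(2) ≈ 0.9093, RHS = 2·sin(1) ≈ 1.683 → counterexample
(7, 0): LHS = sin(7) ≈ 0.657, RHS = sin(7) ≈ 0.657 → satisfies claim
(3, 5): LHS = sin(8) ≈ 0.9894, RHS = sin(5) + sin(3) ≈ -0.8178 → counterexample

That makes 3 counterexamples.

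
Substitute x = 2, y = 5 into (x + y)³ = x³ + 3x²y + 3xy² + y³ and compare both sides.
LHS = (2 + 5)³ = 343
RHS = 2³ + 3·2²·5 + 3·2·5² + 5³ = 343

LHS = RHS: the two sides agree.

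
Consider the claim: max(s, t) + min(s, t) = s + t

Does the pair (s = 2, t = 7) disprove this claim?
Substituting s = 2, t = 7:
LHS = max(2, 7) + min(2, 7) = 9
RHS = 2 + 7 = 9

The sides agree, so this pair does not disprove the claim.

Answer: No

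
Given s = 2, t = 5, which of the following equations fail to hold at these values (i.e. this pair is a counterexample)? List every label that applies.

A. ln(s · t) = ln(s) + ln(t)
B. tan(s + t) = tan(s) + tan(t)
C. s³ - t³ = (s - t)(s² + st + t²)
Evaluating each claim at the given values:
A. LHS = ln(10) ≈ 2.303, RHS = ln(2) + ln(5) ≈ 2.303 → holds here (LHS = RHS)
B. LHS = tan(7) ≈ 0.8714, RHS = tan(5) + tan(2) ≈ -5.566 → fails here (LHS ≠ RHS)
C. LHS = -117, RHS = -117 → holds here (LHS = RHS)

Answer: B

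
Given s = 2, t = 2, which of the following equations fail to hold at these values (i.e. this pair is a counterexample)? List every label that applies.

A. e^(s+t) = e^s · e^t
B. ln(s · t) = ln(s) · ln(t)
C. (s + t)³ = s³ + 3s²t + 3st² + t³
B

Evaluating each claim at the given values:
A. LHS = e^4 ≈ 54.6, RHS = e^4 ≈ 54.6 → holds here (LHS = RHS)
B. LHS = ln(4) ≈ 1.386, RHS = ln(2)² ≈ 0.4805 → fails here (LHS ≠ RHS)
C. LHS = 64, RHS = 64 → holds here (LHS = RHS)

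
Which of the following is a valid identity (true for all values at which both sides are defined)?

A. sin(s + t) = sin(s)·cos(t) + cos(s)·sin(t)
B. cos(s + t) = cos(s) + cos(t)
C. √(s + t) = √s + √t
A: holds — e.g. at (5, 8), both sides equal sin(13) ≈ 0.4202.
B: fails at (3, 5) — LHS = cos(8) ≈ -0.1455, RHS = cos(3) + cos(5) ≈ -0.7063.
C: fails at (6, 7) — LHS = √(13) ≈ 3.606, RHS = √(6) + √(7) ≈ 5.095.

Answer: A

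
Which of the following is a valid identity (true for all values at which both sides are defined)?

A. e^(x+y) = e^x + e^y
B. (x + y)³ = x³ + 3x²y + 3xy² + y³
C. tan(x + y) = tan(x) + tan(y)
A: fails at (3, 4) — LHS = e^7 ≈ 1097, RHS = e^3 + e^4 ≈ 74.68.
B: holds — e.g. at (1, 4), both sides equal 125.
C: fails at (3, 7) — LHS = tan(10) ≈ 0.6484, RHS = tan(3) + tan(7) ≈ 0.7289.

Answer: B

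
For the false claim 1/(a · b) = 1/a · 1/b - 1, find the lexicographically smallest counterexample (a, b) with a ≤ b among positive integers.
(a, b) = (1, 1)

Substituting (1, 1) into the claim:
LHS = 1/(1 · 1) = 1
RHS = 1/1 · 1/1 - 1 = 0

Since LHS ≠ RHS, this pair disproves the claim, and no lexicographically smaller pair (a ≤ b, positive integers) does.

For instance (5, 8) is also a counterexample (LHS = 1/40, RHS = -39/40), but it's lexicographically larger.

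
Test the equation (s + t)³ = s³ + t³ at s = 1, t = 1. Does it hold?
Fails

Substituting s = 1, t = 1:

LHS = (1 + 1)³ = 8
RHS = 1³ + 1³ = 2

LHS ≠ RHS, so the equation does not hold at this point.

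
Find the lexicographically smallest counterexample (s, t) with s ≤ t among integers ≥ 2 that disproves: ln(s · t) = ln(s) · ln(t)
Substituting (2, 2) into the claim:
LHS = ln(2 · 2) = ln(4) ≈ 1.386
RHS = ln(2) · ln(2) = ln(2)² ≈ 0.4805

Since LHS ≠ RHS, this pair disproves the claim, and no lexicographically smaller pair (s ≤ t, integers ≥ 2) does.

For instance (4, 8) is also a counterexample (LHS = ln(32) ≈ 3.466, RHS = ln(4)·ln(8) ≈ 2.883), but it's lexicographically larger.

Answer: (s, t) = (2, 2)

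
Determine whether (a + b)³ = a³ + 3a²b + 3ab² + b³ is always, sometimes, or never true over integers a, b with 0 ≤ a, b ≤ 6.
Always true

The identity holds for every pair in the range. For instance at (a, b) = (4, 6): both sides equal 1000.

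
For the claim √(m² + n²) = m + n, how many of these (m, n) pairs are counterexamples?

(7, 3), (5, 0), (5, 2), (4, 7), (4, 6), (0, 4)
Testing each pair:
(7, 3): LHS = √(58) ≈ 7.616, RHS = 10 → counterexample
(5, 0): LHS = 5, RHS = 5 → satisfies claim
(5, 2): LHS = √(29) ≈ 5.385, RHS = 7 → counterexample
(4, 7): LHS = √(65) ≈ 8.062, RHS = 11 → counterexample
(4, 6): LHS = 2·√(13) ≈ 7.211, RHS = 10 → counterexample
(0, 4): LHS = 4, RHS = 4 → satisfies claim

That makes 4 counterexamples.

Answer: 4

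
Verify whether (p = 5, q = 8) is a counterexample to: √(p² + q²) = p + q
Yes

Substituting p = 5, q = 8:
LHS = √(5² + 8²) = √(89) ≈ 9.434
RHS = 5 + 8 = 13

Since LHS ≠ RHS, this pair disproves the claim.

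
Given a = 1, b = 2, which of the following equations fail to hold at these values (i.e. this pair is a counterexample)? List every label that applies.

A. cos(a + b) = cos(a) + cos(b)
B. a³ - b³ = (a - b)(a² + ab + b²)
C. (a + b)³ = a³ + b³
Evaluating each claim at the given values:
A. LHS = cos(3) ≈ -0.99, RHS = cos(2) + cos(1) ≈ 0.1242 → fails here (LHS ≠ RHS)
B. LHS = -7, RHS = -7 → holds here (LHS = RHS)
C. LHS = 27, RHS = 9 → fails here (LHS ≠ RHS)

Answer: A, C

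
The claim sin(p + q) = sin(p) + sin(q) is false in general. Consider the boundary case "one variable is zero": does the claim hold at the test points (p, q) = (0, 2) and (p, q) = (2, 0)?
At (0, 2): LHS = sin(2) ≈ 0.9093, RHS = sin(2) ≈ 0.9093 → equal
At (2, 0): LHS = sin(2) ≈ 0.9093, RHS = sin(2) ≈ 0.9093 → equal

So the claim does hold at both of these boundary points, even though it is not an identity.

Answer: Yes, holds at both test points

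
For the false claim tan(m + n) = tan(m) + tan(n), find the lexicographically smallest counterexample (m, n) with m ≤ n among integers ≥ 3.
Substituting (3, 3) into the claim:
LHS = tan(3 + 3) = tan(6) ≈ -0.291
RHS = tan(3) + tan(3) = 2·tan(3) ≈ -0.2851

Since LHS ≠ RHS, this pair disproves the claim, and no lexicographically smaller pair (m ≤ n, integers ≥ 3) does.

For instance (9, 9) is also a counterexample (LHS = tan(18) ≈ -1.137, RHS = 2·tan(9) ≈ -0.9046), but it's lexicographically larger.

Answer: (m, n) = (3, 3)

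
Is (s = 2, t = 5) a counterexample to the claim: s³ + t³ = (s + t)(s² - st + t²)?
Substituting s = 2, t = 5:
LHS = 2³ + 5³ = 133
RHS = (2 + 5)(2² - 2·5 + 5²) = 133

The sides agree, so this pair does not disprove the claim.

Answer: No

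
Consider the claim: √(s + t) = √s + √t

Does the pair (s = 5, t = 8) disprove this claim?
Yes

Substituting s = 5, t = 8:
LHS = √(5 + 8) = √(13) ≈ 3.606
RHS = √5 + √8 = √(5) + 2·√(2) ≈ 5.064

Since LHS ≠ RHS, this pair disproves the claim.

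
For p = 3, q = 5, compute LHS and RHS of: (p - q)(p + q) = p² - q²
LHS = (3 - 5)(3 + 5) = -16
RHS = 3² - 5² = -16

LHS = RHS: the two sides agree.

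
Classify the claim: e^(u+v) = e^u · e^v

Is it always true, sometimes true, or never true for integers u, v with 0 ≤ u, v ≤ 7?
The identity holds for every pair in the range. For instance at (u, v) = (4, 1): both sides equal e^5 ≈ 148.4.

Answer: Always true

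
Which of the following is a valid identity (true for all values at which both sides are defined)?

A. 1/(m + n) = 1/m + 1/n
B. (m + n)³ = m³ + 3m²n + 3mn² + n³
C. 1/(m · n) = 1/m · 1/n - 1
B

A: fails at (3, 3) — LHS = 1/6, RHS = 2/3.
B: holds — e.g. at (3, 7), both sides equal 1000.
C: fails at (1, 1) — LHS = 1, RHS = 0.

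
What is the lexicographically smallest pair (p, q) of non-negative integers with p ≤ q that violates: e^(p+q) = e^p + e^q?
(p, q) = (0, 0)

Substituting (0, 0) into the claim:
LHS = e^(0+0) = 1
RHS = e^0 + e^0 = 2

Since LHS ≠ RHS, this pair disproves the claim, and no lexicographically smaller pair (p ≤ q, non-negative integers) does.

For instance (3, 5) is also a counterexample (LHS = e^8 ≈ 2981, RHS = e^3 + e^5 ≈ 168.5), but it's lexicographically larger.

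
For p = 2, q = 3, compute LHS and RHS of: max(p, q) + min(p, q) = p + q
LHS = max(2, 3) + min(2, 3) = 5
RHS = 2 + 3 = 5

LHS = RHS: the two sides agree.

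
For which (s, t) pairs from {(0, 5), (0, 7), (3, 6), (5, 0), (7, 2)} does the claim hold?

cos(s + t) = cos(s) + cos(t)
None

Testing each pair:
(0, 5): LHS = cos(5) ≈ 0.2837, RHS = cos(5) + 1 ≈ 1.284 → fails
(0, 7): LHS = cos(7) ≈ 0.7539, RHS = cos(7) + 1 ≈ 1.754 → fails
(3, 6): LHS = cos(9) ≈ -0.9111, RHS = cos(3) + cos(6) ≈ -0.02982 → fails
(5, 0): LHS = cos(5) ≈ 0.2837, RHS = cos(5) + 1 ≈ 1.284 → fails
(7, 2): LHS = cos(9) ≈ -0.9111, RHS = cos(2) + cos(7) ≈ 0.3378 → fails

No pair satisfies the claim.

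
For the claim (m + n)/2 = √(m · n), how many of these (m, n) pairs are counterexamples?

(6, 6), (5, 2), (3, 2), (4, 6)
Testing each pair:
(6, 6): LHS = 6, RHS = 6 → satisfies claim
(5, 2): LHS = 7/2, RHS = √(10) ≈ 3.162 → counterexample
(3, 2): LHS = 5/2, RHS = √(6) ≈ 2.449 → counterexample
(4, 6): LHS = 5, RHS = 2·√(6) ≈ 4.899 → counterexample

That makes 3 counterexamples.

Answer: 3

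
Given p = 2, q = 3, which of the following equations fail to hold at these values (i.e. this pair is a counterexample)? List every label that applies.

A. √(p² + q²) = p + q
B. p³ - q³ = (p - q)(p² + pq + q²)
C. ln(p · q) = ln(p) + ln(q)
A

Evaluating each claim at the given values:
A. LHS = √(13) ≈ 3.606, RHS = 5 → fails here (LHS ≠ RHS)
B. LHS = -19, RHS = -19 → holds here (LHS = RHS)
C. LHS = ln(6) ≈ 1.792, RHS = ln(2) + ln(3) ≈ 1.792 → holds here (LHS = RHS)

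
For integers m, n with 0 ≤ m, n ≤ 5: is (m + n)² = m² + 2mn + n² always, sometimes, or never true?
The identity holds for every pair in the range. For instance at (m, n) = (4, 0): both sides equal 16.

Answer: Always true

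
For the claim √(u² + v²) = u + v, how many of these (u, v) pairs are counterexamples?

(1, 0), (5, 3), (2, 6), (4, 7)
3

Testing each pair:
(1, 0): LHS = 1, RHS = 1 → satisfies claim
(5, 3): LHS = √(34) ≈ 5.831, RHS = 8 → counterexample
(2, 6): LHS = 2·√(10) ≈ 6.325, RHS = 8 → counterexample
(4, 7): LHS = √(65) ≈ 8.062, RHS = 11 → counterexample

That makes 3 counterexamples.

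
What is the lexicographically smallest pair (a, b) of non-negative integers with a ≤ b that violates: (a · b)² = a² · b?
(a, b) = (1, 2)

Substituting (1, 2) into the claim:
LHS = (1 · 2)² = 4
RHS = 1² · 2 = 2

Since LHS ≠ RHS, this pair disproves the claim, and no lexicographically smaller pair (a ≤ b, non-negative integers) does.

For instance (3, 4) is also a counterexample (LHS = 144, RHS = 36), but it's lexicographically larger.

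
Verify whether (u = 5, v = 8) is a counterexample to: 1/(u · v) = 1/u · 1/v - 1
Substituting u = 5, v = 8:
LHS = 1/(5 · 8) = 1/40
RHS = 1/5 · 1/8 - 1 = -39/40

Since LHS ≠ RHS, this pair disproves the claim.

Answer: Yes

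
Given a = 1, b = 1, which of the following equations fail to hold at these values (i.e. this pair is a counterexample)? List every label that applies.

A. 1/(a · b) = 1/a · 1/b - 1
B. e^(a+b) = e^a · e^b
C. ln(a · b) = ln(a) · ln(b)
Evaluating each claim at the given values:
A. LHS = 1, RHS = 0 → fails here (LHS ≠ RHS)
B. LHS = e^2 ≈ 7.389, RHS = e^2 ≈ 7.389 → holds here (LHS = RHS)
C. LHS = 0, RHS = 0 → holds here (LHS = RHS)

Answer: A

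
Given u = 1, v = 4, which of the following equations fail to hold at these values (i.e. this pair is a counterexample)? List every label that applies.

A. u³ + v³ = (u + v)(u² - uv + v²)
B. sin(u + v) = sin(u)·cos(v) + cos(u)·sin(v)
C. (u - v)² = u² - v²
Evaluating each claim at the given values:
A. LHS = 65, RHS = 65 → holds here (LHS = RHS)
B. LHS = sin(5) ≈ -0.9589, RHS = sin(1)·cos(4) + sin(4)·cos(1) ≈ -0.9589 → holds here (LHS = RHS)
C. LHS = 9, RHS = -15 → fails here (LHS ≠ RHS)

Answer: C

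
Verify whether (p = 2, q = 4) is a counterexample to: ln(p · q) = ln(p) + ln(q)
Substituting p = 2, q = 4:
LHS = ln(2 · 4) = ln(8) ≈ 2.079
RHS = ln(2) + ln(4) ≈ 2.079

The sides agree, so this pair does not disprove the claim.

Answer: No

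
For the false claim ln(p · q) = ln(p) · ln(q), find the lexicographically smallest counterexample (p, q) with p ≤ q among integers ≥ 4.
Substituting (4, 4) into the claim:
LHS = ln(4 · 4) = ln(16) ≈ 2.773
RHS = ln(4) · ln(4) = ln(4)² ≈ 1.922

Since LHS ≠ RHS, this pair disproves the claim, and no lexicographically smaller pair (p ≤ q, integers ≥ 4) does.

For instance (5, 10) is also a counterexample (LHS = ln(50) ≈ 3.912, RHS = ln(5)·ln(10) ≈ 3.706), but it's lexicographically larger.

Answer: (p, q) = (4, 4)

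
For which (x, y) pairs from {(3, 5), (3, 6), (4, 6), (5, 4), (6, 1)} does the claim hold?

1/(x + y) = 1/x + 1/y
None

Testing each pair:
(3, 5): LHS = 1/8, RHS = 8/15 → fails
(3, 6): LHS = 1/9, RHS = 1/2 → fails
(4, 6): LHS = 1/10, RHS = 5/12 → fails
(5, 4): LHS = 1/9, RHS = 9/20 → fails
(6, 1): LHS = 1/7, RHS = 7/6 → fails

No pair satisfies the claim.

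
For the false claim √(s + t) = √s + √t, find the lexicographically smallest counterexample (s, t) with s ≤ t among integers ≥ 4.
(s, t) = (4, 4)

Substituting (4, 4) into the claim:
LHS = √(4 + 4) = 2·√(2) ≈ 2.828
RHS = √4 + √4 = 4

Since LHS ≠ RHS, this pair disproves the claim, and no lexicographically smaller pair (s ≤ t, integers ≥ 4) does.

For instance (7, 11) is also a counterexample (LHS = 3·√(2) ≈ 4.243, RHS = √(7) + √(11) ≈ 5.962), but it's lexicographically larger.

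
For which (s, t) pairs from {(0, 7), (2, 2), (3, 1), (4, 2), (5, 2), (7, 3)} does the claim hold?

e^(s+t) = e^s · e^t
All pairs

Testing each pair:
(0, 7): LHS = e^7 ≈ 1097, RHS = e^7 ≈ 1097 → holds
(2, 2): LHS = e^4 ≈ 54.6, RHS = e^4 ≈ 54.6 → holds
(3, 1): LHS = e^4 ≈ 54.6, RHS = e^4 ≈ 54.6 → holds
(4, 2): LHS = e^6 ≈ 403.4, RHS = e^6 ≈ 403.4 → holds
(5, 2): LHS = e^7 ≈ 1097, RHS = e^7 ≈ 1097 → holds
(7, 3): LHS = e^10 ≈ 22026.5, RHS = e^10 ≈ 22026.5 → holds

Every pair satisfies the claim.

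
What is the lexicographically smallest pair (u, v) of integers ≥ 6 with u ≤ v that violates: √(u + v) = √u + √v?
Substituting (6, 6) into the claim:
LHS = √(6 + 6) = 2·√(3) ≈ 3.464
RHS = √6 + √6 = 2·√(6) ≈ 4.899

Since LHS ≠ RHS, this pair disproves the claim, and no lexicographically smaller pair (u ≤ v, integers ≥ 6) does.

For instance (8, 9) is also a counterexample (LHS = √(17) ≈ 4.123, RHS = 2·√(2) + 3 ≈ 5.828), but it's lexicographically larger.

Answer: (u, v) = (6, 6)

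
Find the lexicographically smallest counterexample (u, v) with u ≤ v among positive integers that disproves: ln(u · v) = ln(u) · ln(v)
At (1, 1): both sides equal 0, so it holds there.

Substituting (1, 2) into the claim:
LHS = ln(1 · 2) = ln(2) ≈ 0.6931
RHS = ln(1) · ln(2) = 0

Since LHS ≠ RHS, this pair disproves the claim, and no lexicographically smaller pair (u ≤ v, positive integers) does.

For instance (6, 8) is also a counterexample (LHS = ln(48) ≈ 3.871, RHS = ln(6)·ln(8) ≈ 3.726), but it's lexicographically larger.

Answer: (u, v) = (1, 2)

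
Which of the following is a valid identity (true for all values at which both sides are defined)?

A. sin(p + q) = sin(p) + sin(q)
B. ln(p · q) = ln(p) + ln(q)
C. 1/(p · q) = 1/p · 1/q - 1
A: fails at (1, 4) — LHS = sin(5) ≈ -0.9589, RHS = sin(4) + sin(1) ≈ 0.08467.
B: holds — e.g. at (3, 4), both sides equal ln(12) ≈ 2.485.
C: fails at (3, 4) — LHS = 1/12, RHS = -11/12.

Answer: B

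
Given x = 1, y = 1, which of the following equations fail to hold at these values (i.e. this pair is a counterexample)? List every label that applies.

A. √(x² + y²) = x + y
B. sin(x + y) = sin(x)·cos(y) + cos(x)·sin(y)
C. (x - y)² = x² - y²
Evaluating each claim at the given values:
A. LHS = √(2) ≈ 1.414, RHS = 2 → fails here (LHS ≠ RHS)
B. LHS = sin(2) ≈ 0.9093, RHS = 2·sin(1)·cos(1) ≈ 0.9093 → holds here (LHS = RHS)
C. LHS = 0, RHS = 0 → holds here (LHS = RHS)

Answer: A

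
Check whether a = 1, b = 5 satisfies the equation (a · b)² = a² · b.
Fails

Substituting a = 1, b = 5:

LHS = (1 · 5)² = 25
RHS = 1² · 5 = 5

LHS ≠ RHS, so the equation does not hold at this point.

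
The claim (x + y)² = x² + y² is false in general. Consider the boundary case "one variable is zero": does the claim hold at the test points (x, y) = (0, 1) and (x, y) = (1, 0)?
Yes, holds at both test points

At (0, 1): LHS = 1, RHS = 1 → equal
At (1, 0): LHS = 1, RHS = 1 → equal

So the claim does hold at both of these boundary points, even though it is not an identity.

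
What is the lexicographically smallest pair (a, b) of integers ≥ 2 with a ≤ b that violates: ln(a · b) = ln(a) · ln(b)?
(a, b) = (2, 2)

Substituting (2, 2) into the claim:
LHS = ln(2 · 2) = ln(4) ≈ 1.386
RHS = ln(2) · ln(2) = ln(2)² ≈ 0.4805

Since LHS ≠ RHS, this pair disproves the claim, and no lexicographically smaller pair (a ≤ b, integers ≥ 2) does.

For instance (2, 5) is also a counterexample (LHS = ln(10) ≈ 2.303, RHS = ln(2)·ln(5) ≈ 1.116), but it's lexicographically larger.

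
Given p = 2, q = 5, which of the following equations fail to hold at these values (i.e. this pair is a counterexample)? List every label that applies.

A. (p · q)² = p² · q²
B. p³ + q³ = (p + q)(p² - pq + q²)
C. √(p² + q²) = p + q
C

Evaluating each claim at the given values:
A. LHS = 100, RHS = 100 → holds here (LHS = RHS)
B. LHS = 133, RHS = 133 → holds here (LHS = RHS)
C. LHS = √(29) ≈ 5.385, RHS = 7 → fails here (LHS ≠ RHS)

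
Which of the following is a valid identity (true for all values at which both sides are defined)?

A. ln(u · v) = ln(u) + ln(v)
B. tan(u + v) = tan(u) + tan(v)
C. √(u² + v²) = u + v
A: holds — e.g. at (2, 2), both sides equal ln(4) ≈ 1.386.
B: fails at (5, 5) — LHS = tan(10) ≈ 0.6484, RHS = 2·tan(5) ≈ -6.761.
C: fails at (1, 2) — LHS = √(5) ≈ 2.236, RHS = 3.

Answer: A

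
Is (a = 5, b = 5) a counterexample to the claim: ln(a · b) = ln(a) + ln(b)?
Substituting a = 5, b = 5:
LHS = ln(5 · 5) = ln(25) ≈ 3.219
RHS = ln(5) + ln(5) = 2·ln(5) ≈ 3.219

The sides agree, so this pair does not disprove the claim.

Answer: No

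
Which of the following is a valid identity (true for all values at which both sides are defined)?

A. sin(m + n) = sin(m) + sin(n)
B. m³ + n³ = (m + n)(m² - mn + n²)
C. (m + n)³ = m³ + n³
A: fails at (3, 7) — LHS = sin(10) ≈ -0.544, RHS = sin(3) + sin(7) ≈ 0.7981.
B: holds — e.g. at (2, 3), both sides equal 35.
C: fails at (1, 4) — LHS = 125, RHS = 65.

Answer: B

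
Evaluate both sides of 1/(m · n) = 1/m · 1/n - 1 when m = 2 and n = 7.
LHS = 1/(2 · 7) = 1/14
RHS = 1/2 · 1/7 - 1 = -13/14

LHS ≠ RHS, so the equation does not hold here.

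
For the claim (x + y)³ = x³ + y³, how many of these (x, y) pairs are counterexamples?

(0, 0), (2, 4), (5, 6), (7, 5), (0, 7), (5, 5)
4

Testing each pair:
(0, 0): LHS = 0, RHS = 0 → satisfies claim
(2, 4): LHS = 216, RHS = 72 → counterexample
(5, 6): LHS = 1331, RHS = 341 → counterexample
(7, 5): LHS = 1728, RHS = 468 → counterexample
(0, 7): LHS = 343, RHS = 343 → satisfies claim
(5, 5): LHS = 1000, RHS = 250 → counterexample

That makes 4 counterexamples.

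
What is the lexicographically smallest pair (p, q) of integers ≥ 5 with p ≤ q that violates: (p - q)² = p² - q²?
Substituting (5, 6) into the claim:
LHS = (5 - 6)² = 1
RHS = 5² - 6² = -11

Since LHS ≠ RHS, this pair disproves the claim, and no lexicographically smaller pair (p ≤ q, integers ≥ 5) does.

For instance (9, 12) is also a counterexample (LHS = 9, RHS = -63), but it's lexicographically larger.

Answer: (p, q) = (5, 6)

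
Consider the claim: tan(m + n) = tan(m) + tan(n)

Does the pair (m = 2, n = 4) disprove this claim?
Substituting m = 2, n = 4:
LHS = tan(2 + 4) = tan(6) ≈ -0.291
RHS = tan(2) + tan(4) ≈ -1.027

Since LHS ≠ RHS, this pair disproves the claim.

Answer: Yes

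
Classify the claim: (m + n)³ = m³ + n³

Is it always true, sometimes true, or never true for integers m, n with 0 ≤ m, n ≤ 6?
It holds at (m, n) = (0, 3) (both sides equal 27), but fails at (m, n) = (5, 3) (LHS = 512, RHS = 152).

Answer: Sometimes true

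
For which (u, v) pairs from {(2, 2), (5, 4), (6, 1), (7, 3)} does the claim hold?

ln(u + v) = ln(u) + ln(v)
Testing each pair:
(2, 2): LHS = ln(4) ≈ 1.386, RHS = 2·ln(2) ≈ 1.386 → holds
(5, 4): LHS = ln(9) ≈ 2.197, RHS = ln(4) + ln(5) ≈ 2.996 → fails
(6, 1): LHS = ln(7) ≈ 1.946, RHS = ln(6) ≈ 1.792 → fails
(7, 3): LHS = ln(10) ≈ 2.303, RHS = ln(3) + ln(7) ≈ 3.045 → fails

1 of 4 pairs satisfies the claim.

Answer: (2, 2)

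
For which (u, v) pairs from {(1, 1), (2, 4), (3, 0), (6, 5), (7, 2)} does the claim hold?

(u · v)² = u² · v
(1, 1), (3, 0)

Testing each pair:
(1, 1): LHS = 1, RHS = 1 → holds
(2, 4): LHS = 64, RHS = 16 → fails
(3, 0): LHS = 0, RHS = 0 → holds
(6, 5): LHS = 900, RHS = 180 → fails
(7, 2): LHS = 196, RHS = 98 → fails

2 of 5 pairs satisfy the claim.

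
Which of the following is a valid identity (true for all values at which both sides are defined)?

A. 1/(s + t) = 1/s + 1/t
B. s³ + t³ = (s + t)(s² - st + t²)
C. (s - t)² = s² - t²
A: fails at (3, 7) — LHS = 1/10, RHS = 10/21.
B: holds — e.g. at (3, 4), both sides equal 91.
C: fails at (4, 6) — LHS = 4, RHS = -20.

Answer: B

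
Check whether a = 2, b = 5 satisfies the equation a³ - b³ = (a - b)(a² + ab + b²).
Substituting a = 2, b = 5:

LHS = 2³ - 5³ = -117
RHS = (2 - 5)(2² + 2·5 + 5²) = -117

LHS = RHS, so the equation holds at this point.

Answer: Holds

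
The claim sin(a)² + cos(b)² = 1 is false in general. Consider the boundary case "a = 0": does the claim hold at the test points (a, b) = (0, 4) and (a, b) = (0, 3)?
At (0, 4): LHS = cos(4)² ≈ 0.4272 ≠ RHS = 1
At (0, 3): LHS = cos(3)² ≈ 0.9801 ≠ RHS = 1

Answer: No, fails at both test points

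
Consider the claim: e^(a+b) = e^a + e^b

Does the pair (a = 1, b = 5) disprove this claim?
Substituting a = 1, b = 5:
LHS = e^(1+5) = e^6 ≈ 403.4
RHS = e^1 + e^5 = e + e^5 ≈ 151.1

Since LHS ≠ RHS, this pair disproves the claim.

Answer: Yes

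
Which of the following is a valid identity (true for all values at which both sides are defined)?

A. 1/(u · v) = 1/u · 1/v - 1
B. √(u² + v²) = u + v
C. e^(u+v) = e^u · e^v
C

A: fails at (4, 6) — LHS = 1/24, RHS = -23/24.
B: fails at (4, 5) — LHS = √(41) ≈ 6.403, RHS = 9.
C: holds — e.g. at (3, 7), both sides equal e^10 ≈ 22026.5.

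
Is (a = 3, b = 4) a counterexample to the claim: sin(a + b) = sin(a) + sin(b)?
Yes

Substituting a = 3, b = 4:
LHS = sin(3 + 4) = sin(7) ≈ 0.657
RHS = sin(3) + sin(4) ≈ -0.6157

Since LHS ≠ RHS, this pair disproves the claim.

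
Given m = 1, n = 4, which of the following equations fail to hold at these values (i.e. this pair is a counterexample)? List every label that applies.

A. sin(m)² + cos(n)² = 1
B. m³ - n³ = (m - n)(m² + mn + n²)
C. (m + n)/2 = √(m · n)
A, C

Evaluating each claim at the given values:
A. LHS = cos(4)² + sin(1)² ≈ 1.135, RHS = 1 → fails here (LHS ≠ RHS)
B. LHS = -63, RHS = -63 → holds here (LHS = RHS)
C. LHS = 5/2, RHS = 2 → fails here (LHS ≠ RHS)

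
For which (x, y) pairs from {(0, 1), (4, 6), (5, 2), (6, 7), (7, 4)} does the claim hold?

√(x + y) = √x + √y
Testing each pair:
(0, 1): LHS = 1, RHS = 1 → holds
(4, 6): LHS = √(10) ≈ 3.162, RHS = 2 + √(6) ≈ 4.449 → fails
(5, 2): LHS = √(7) ≈ 2.646, RHS = √(2) + √(5) ≈ 3.65 → fails
(6, 7): LHS = √(13) ≈ 3.606, RHS = √(6) + √(7) ≈ 5.095 → fails
(7, 4): LHS = √(11) ≈ 3.317, RHS = 2 + √(7) ≈ 4.646 → fails

1 of 5 pairs satisfies the claim.

Answer: (0, 1)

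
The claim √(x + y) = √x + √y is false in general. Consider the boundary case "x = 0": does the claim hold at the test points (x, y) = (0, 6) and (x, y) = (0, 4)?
At (0, 6): LHS = √(6) ≈ 2.449, RHS = √(6) ≈ 2.449 → equal
At (0, 4): LHS = 2, RHS = 2 → equal

So the claim does hold at both of these boundary points, even though it is not an identity.

Answer: Yes, holds at both test points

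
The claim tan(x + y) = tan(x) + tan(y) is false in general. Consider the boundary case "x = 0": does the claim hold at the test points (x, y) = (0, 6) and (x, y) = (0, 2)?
Yes, holds at both test points

At (0, 6): LHS = tan(6) ≈ -0.291, RHS = tan(6) ≈ -0.291 → equal
At (0, 2): LHS = tan(2) ≈ -2.185, RHS = tan(2) ≈ -2.185 → equal

So the claim does hold at both of these boundary points, even though it is not an identity.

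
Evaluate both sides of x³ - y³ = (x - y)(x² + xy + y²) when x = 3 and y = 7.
LHS = 3³ - 7³ = -316
RHS = (3 - 7)(3² + 3·7 + 7²) = -316

LHS = RHS: the two sides agree.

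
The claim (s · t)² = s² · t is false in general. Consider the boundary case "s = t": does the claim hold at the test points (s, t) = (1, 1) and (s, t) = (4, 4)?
At (1, 1): LHS = 1, RHS = 1 → equal
At (4, 4): LHS = 256 ≠ RHS = 64

Answer: Only at (1, 1)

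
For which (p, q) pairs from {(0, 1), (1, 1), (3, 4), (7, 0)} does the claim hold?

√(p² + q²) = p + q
Testing each pair:
(0, 1): LHS = 1, RHS = 1 → holds
(1, 1): LHS = √(2) ≈ 1.414, RHS = 2 → fails
(3, 4): LHS = 5, RHS = 7 → fails
(7, 0): LHS = 7, RHS = 7 → holds

2 of 4 pairs satisfy the claim.

Answer: (0, 1), (7, 0)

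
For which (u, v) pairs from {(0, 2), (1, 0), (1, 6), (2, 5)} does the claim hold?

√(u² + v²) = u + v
(0, 2), (1, 0)

Testing each pair:
(0, 2): LHS = 2, RHS = 2 → holds
(1, 0): LHS = 1, RHS = 1 → holds
(1, 6): LHS = √(37) ≈ 6.083, RHS = 7 → fails
(2, 5): LHS = √(29) ≈ 5.385, RHS = 7 → fails

2 of 4 pairs satisfy the claim.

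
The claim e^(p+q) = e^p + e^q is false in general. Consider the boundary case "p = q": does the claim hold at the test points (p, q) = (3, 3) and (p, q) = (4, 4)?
No, fails at both test points

At (3, 3): LHS = e^6 ≈ 403.4 ≠ RHS = 2·e^3 ≈ 40.17
At (4, 4): LHS = e^8 ≈ 2981 ≠ RHS = 2·e^4 ≈ 109.2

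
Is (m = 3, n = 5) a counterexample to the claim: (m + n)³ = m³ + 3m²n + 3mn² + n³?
Substituting m = 3, n = 5:
LHS = (3 + 5)³ = 512
RHS = 3³ + 3·3²·5 + 3·3·5² + 5³ = 512

The sides agree, so this pair does not disprove the claim.

Answer: No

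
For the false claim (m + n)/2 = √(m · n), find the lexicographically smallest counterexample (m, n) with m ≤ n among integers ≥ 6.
At (6, 6): both sides equal 6, so it holds there.

Substituting (6, 7) into the claim:
LHS = (6 + 7)/2 = 13/2
RHS = √(6 · 7) = √(42) ≈ 6.481

Since LHS ≠ RHS, this pair disproves the claim, and no lexicographically smaller pair (m ≤ n, integers ≥ 6) does.

For instance (8, 10) is also a counterexample (LHS = 9, RHS = 4·√(5) ≈ 8.944), but it's lexicographically larger.

Answer: (m, n) = (6, 7)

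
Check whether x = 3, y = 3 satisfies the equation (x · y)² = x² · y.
Substituting x = 3, y = 3:

LHS = (3 · 3)² = 81
RHS = 3² · 3 = 27

LHS ≠ RHS, so the equation does not hold at this point.

Answer: Fails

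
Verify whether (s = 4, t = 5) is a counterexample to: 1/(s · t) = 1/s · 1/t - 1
Yes

Substituting s = 4, t = 5:
LHS = 1/(4 · 5) = 1/20
RHS = 1/4 · 1/5 - 1 = -19/20

Since LHS ≠ RHS, this pair disproves the claim.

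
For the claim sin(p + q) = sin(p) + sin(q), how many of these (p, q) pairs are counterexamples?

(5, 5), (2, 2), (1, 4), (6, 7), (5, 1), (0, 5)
5

Testing each pair:
(5, 5): LHS = sin(10) ≈ -0.544, RHS = 2·sin(5) ≈ -1.918 → counterexample
(2, 2): LHS = sin(4) ≈ -0.7568, RHS = 2·sin(2) ≈ 1.819 → counterexample
(1, 4): LHS = sin(5) ≈ -0.9589, RHS = sin(4) + sin(1) ≈ 0.08467 → counterexample
(6, 7): LHS = sin(13) ≈ 0.4202, RHS = sin(6) + sin(7) ≈ 0.3776 → counterexample
(5, 1): LHS = sin(6) ≈ -0.2794, RHS = sin(5) + sin(1) ≈ -0.1175 → counterexample
(0, 5): LHS = sin(5) ≈ -0.9589, RHS = sin(5) ≈ -0.9589 → satisfies claim

That makes 5 counterexamples.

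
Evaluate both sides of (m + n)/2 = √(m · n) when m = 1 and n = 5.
LHS = (1 + 5)/2 = 3
RHS = √(1 · 5) = √(5) ≈ 2.236

LHS ≠ RHS (they differ by about 0.7639), so the equation does not hold here.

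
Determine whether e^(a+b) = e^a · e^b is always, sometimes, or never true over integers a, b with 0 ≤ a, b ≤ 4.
Always true

The identity holds for every pair in the range. For instance at (a, b) = (0, 1): both sides equal e ≈ 2.718.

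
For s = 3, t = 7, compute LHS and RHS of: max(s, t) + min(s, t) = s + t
LHS = max(3, 7) + min(3, 7) = 10
RHS = 3 + 7 = 10

LHS = RHS: the two sides agree.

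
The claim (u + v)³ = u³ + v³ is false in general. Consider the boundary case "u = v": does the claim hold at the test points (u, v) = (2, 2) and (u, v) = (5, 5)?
No, fails at both test points

At (2, 2): LHS = 64 ≠ RHS = 16
At (5, 5): LHS = 1000 ≠ RHS = 250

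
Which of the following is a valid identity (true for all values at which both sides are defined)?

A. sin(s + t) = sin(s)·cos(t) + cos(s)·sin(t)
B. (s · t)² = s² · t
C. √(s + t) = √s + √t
A

A: holds — e.g. at (2, 3), both sides equal sin(5) ≈ -0.9589.
B: fails at (2, 5) — LHS = 100, RHS = 20.
C: fails at (2, 3) — LHS = √(5) ≈ 2.236, RHS = √(2) + √(3) ≈ 3.146.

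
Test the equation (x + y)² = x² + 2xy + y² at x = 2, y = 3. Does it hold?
Substituting x = 2, y = 3:

LHS = (2 + 3)² = 25
RHS = 2² + 2·2·3 + 3² = 25

LHS = RHS, so the equation holds at this point.

Answer: Holds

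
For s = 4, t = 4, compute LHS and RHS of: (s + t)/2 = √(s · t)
LHS = (4 + 4)/2 = 4
RHS = √(4 · 4) = 4

LHS = RHS: the two sides agree.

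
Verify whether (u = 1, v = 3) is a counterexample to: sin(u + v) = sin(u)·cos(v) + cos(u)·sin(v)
Substituting u = 1, v = 3:
LHS = sin(1 + 3) = sin(4) ≈ -0.7568
RHS = sin(1)·cos(3) + cos(1)·sin(3) = sin(1)·cos(3) + sin(3)·cos(1) ≈ -0.7568

The sides agree, so this pair does not disprove the claim.

Answer: No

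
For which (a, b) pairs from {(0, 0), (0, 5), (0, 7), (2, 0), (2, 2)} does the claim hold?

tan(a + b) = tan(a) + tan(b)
(0, 0), (0, 5), (0, 7), (2, 0)

Testing each pair:
(0, 0): LHS = 0, RHS = 0 → holds
(0, 5): LHS = tan(5) ≈ -3.381, RHS = tan(5) ≈ -3.381 → holds
(0, 7): LHS = tan(7) ≈ 0.8714, RHS = tan(7) ≈ 0.8714 → holds
(2, 0): LHS = tan(2) ≈ -2.185, RHS = tan(2) ≈ -2.185 → holds
(2, 2): LHS = tan(4) ≈ 1.158, RHS = 2·tan(2) ≈ -4.37 → fails

4 of 5 pairs satisfy the claim.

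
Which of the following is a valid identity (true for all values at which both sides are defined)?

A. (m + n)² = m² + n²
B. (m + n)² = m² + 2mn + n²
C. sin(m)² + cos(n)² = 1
B

A: fails at (2, 3) — LHS = 25, RHS = 13.
B: holds — e.g. at (2, 5), both sides equal 49.
C: fails at (2, 4) — LHS = cos(4)² + sin(2)² ≈ 1.254, RHS = 1.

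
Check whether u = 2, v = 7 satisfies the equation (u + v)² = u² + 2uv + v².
Substituting u = 2, v = 7:

LHS = (2 + 7)² = 81
RHS = 2² + 2·2·7 + 7² = 81

LHS = RHS, so the equation holds at this point.

Answer: Holds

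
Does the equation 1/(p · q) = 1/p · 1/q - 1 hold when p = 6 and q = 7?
Fails

Substituting p = 6, q = 7:

LHS = 1/(6 · 7) = 1/42
RHS = 1/6 · 1/7 - 1 = -41/42

LHS ≠ RHS, so the equation does not hold at this point.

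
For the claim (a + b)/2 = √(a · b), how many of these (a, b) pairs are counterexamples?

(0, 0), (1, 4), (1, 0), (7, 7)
Testing each pair:
(0, 0): LHS = 0, RHS = 0 → satisfies claim
(1, 4): LHS = 5/2, RHS = 2 → counterexample
(1, 0): LHS = 1/2, RHS = 0 → counterexample
(7, 7): LHS = 7, RHS = 7 → satisfies claim

That makes 2 counterexamples.

Answer: 2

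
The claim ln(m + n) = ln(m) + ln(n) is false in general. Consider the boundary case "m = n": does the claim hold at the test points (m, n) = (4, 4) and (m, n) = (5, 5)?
At (4, 4): LHS = ln(8) ≈ 2.079 ≠ RHS = 2·ln(4) ≈ 2.773
At (5, 5): LHS = ln(10) ≈ 2.303 ≠ RHS = 2·ln(5) ≈ 3.219

Answer: No, fails at both test points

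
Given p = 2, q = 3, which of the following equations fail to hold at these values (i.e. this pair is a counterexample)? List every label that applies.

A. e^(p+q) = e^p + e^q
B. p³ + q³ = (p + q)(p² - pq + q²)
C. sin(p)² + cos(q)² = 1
A, C

Evaluating each claim at the given values:
A. LHS = e^5 ≈ 148.4, RHS = e^2 + e^3 ≈ 27.47 → fails here (LHS ≠ RHS)
B. LHS = 35, RHS = 35 → holds here (LHS = RHS)
C. LHS = sin(2)² + cos(3)² ≈ 1.807, RHS = 1 → fails here (LHS ≠ RHS)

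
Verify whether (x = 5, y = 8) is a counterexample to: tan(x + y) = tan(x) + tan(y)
Substituting x = 5, y = 8:
LHS = tan(5 + 8) = tan(13) ≈ 0.463
RHS = tan(5) + tan(8) ≈ -10.18

Since LHS ≠ RHS, this pair disproves the claim.

Answer: Yes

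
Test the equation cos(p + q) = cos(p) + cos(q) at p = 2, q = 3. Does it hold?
Fails

Substituting p = 2, q = 3:

LHS = cos(2 + 3) = cos(5) ≈ 0.2837
RHS = cos(2) + cos(3) ≈ -1.406

LHS ≠ RHS, so the equation does not hold at this point.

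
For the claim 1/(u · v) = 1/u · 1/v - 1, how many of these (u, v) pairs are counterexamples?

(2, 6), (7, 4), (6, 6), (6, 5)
Testing each pair:
(2, 6): LHS = 1/12, RHS = -11/12 → counterexample
(7, 4): LHS = 1/28, RHS = -27/28 → counterexample
(6, 6): LHS = 1/36, RHS = -35/36 → counterexample
(6, 5): LHS = 1/30, RHS = -29/30 → counterexample

That makes 4 counterexamples.

Answer: 4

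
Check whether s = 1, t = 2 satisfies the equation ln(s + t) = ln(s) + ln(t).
Fails

Substituting s = 1, t = 2:

LHS = ln(1 + 2) = ln(3) ≈ 1.099
RHS = ln(1) + ln(2) = ln(2) ≈ 0.6931

LHS ≠ RHS, so the equation does not hold at this point.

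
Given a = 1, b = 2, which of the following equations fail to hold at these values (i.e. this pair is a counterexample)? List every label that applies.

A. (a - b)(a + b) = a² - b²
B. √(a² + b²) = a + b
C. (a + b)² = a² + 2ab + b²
Evaluating each claim at the given values:
A. LHS = -3, RHS = -3 → holds here (LHS = RHS)
B. LHS = √(5) ≈ 2.236, RHS = 3 → fails here (LHS ≠ RHS)
C. LHS = 9, RHS = 9 → holds here (LHS = RHS)

Answer: B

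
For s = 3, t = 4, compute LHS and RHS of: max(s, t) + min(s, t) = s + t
LHS = max(3, 4) + min(3, 4) = 7
RHS = 3 + 4 = 7

LHS = RHS: the two sides agree.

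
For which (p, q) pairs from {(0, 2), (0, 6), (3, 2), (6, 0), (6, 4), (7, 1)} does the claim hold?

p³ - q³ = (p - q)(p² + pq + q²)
Testing each pair:
(0, 2): LHS = -8, RHS = -8 → holds
(0, 6): LHS = -216, RHS = -216 → holds
(3, 2): LHS = 19, RHS = 19 → holds
(6, 0): LHS = 216, RHS = 216 → holds
(6, 4): LHS = 152, RHS = 152 → holds
(7, 1): LHS = 342, RHS = 342 → holds

Every pair satisfies the claim.

Answer: All pairs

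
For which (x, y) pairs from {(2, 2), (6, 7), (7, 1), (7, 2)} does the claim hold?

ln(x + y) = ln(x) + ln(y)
Testing each pair:
(2, 2): LHS = ln(4) ≈ 1.386, RHS = 2·ln(2) ≈ 1.386 → holds
(6, 7): LHS = ln(13) ≈ 2.565, RHS = ln(6) + ln(7) ≈ 3.738 → fails
(7, 1): LHS = ln(8) ≈ 2.079, RHS = ln(7) ≈ 1.946 → fails
(7, 2): LHS = ln(9) ≈ 2.197, RHS = ln(2) + ln(7) ≈ 2.639 → fails

1 of 4 pairs satisfies the claim.

Answer: (2, 2)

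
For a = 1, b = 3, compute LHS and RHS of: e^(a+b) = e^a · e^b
LHS = e^(1+3) = e^4 ≈ 54.6
RHS = e^1 · e^3 = e^4 ≈ 54.6

LHS = RHS: the two sides agree.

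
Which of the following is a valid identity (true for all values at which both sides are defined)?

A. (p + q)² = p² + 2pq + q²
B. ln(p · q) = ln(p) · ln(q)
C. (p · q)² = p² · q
A: holds — e.g. at (1, 3), both sides equal 16.
B: fails at (4, 5) — LHS = ln(20) ≈ 2.996, RHS = ln(4)·ln(5) ≈ 2.231.
C: fails at (1, 2) — LHS = 4, RHS = 2.

Answer: A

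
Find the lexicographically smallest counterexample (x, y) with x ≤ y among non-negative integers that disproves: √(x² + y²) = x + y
(x, y) = (1, 1)

Substituting (1, 1) into the claim:
LHS = √(1² + 1²) = √(2) ≈ 1.414
RHS = 1 + 1 = 2

Since LHS ≠ RHS, this pair disproves the claim, and no lexicographically smaller pair (x ≤ y, non-negative integers) does.

For instance (5, 7) is also a counterexample (LHS = √(74) ≈ 8.602, RHS = 12), but it's lexicographically larger.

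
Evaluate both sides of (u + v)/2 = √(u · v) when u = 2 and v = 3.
LHS = (2 + 3)/2 = 5/2
RHS = √(2 · 3) = √(6) ≈ 2.449

LHS ≠ RHS (they differ by about 0.05051), so the equation does not hold here.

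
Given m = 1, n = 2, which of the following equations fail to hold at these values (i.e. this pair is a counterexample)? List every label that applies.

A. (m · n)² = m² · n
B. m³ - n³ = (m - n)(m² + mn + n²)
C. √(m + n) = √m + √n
Evaluating each claim at the given values:
A. LHS = 4, RHS = 2 → fails here (LHS ≠ RHS)
B. LHS = -7, RHS = -7 → holds here (LHS = RHS)
C. LHS = √(3) ≈ 1.732, RHS = 1 + √(2) ≈ 2.414 → fails here (LHS ≠ RHS)

Answer: A, C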